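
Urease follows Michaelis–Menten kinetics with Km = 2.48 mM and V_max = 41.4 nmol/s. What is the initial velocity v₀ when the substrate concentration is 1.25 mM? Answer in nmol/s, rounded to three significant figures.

13.9 nmol/s

v = Vmax·[S]/(Km + [S]) = 41.4 × 1.25 / (2.48 + 1.25)
  = 51.75 / 3.730 = 13.9 nmol/s.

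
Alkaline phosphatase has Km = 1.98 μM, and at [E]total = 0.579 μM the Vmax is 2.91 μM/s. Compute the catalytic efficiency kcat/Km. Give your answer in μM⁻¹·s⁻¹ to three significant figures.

kcat = Vmax/[E]total = 2.91/0.579 = 5.03 s⁻¹.
kcat/Km = 5.03/1.98 = 2.54 μM⁻¹·s⁻¹.

2.54 μM⁻¹·s⁻¹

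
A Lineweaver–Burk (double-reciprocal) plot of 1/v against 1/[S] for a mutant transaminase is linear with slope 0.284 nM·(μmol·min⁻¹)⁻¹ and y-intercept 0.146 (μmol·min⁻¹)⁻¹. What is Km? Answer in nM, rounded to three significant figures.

y-intercept = 1/Vmax ⇒ Vmax = 6.85 μmol·min⁻¹; slope = Km/Vmax ⇒ Km = slope × Vmax.
Km = 0.284 × 6.85 = 1.95 nM.

1.95 nM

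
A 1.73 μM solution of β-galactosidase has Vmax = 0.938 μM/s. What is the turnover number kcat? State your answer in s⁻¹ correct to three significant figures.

kcat = Vmax/[E]total = 0.938 μM/s / 1.73 μM = 0.542 s⁻¹.

0.542 s⁻¹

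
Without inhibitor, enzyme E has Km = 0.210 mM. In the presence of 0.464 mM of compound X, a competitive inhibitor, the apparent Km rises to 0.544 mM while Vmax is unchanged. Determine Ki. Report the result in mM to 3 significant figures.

Competitive: Km,app = α·Km with α = 1 + [I]/Ki.
α = Km,app/Km = 0.544/0.210 = 2.590.
Since α = 1 + [I]/Ki, [I]/Ki = 2.590 − 1 = 1.590 and Ki = 0.464/1.590 = 0.292 mM.

0.292 mM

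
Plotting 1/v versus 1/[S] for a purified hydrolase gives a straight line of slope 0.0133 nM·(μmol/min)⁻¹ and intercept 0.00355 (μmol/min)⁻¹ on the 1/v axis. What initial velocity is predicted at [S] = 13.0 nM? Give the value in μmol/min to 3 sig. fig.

219 μmol/min

The y-intercept is 1/Vmax, so Vmax = 1/0.00355 = 282 μmol/min.
The slope is Km/Vmax, so Km = 0.0133 × 282 = 3.75 nM.
Then v = 282 × 13.0/(3.75 + 13.0) = 219 μmol/min.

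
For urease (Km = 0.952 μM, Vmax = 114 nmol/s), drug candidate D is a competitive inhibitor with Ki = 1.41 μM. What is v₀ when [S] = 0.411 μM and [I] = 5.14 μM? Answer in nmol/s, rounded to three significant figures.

9.69 nmol/s

α = 1 + [I]/Ki = 1 + 5.14/1.41 = 4.645.
For a competitive inhibitor, Vmax is unchanged and the apparent Km becomes α·Km: Km,app = 4.42 μM, Vmax,app = 114 nmol/s.
v = Vmax,app·[S]/(Km,app + [S]) = 114 × 0.411/(4.42 + 0.411) = 9.69 nmol/s.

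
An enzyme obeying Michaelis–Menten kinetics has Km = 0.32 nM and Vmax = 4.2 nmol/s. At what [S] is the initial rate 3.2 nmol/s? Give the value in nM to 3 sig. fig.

1.02 nM

Rearranging v = Vmax[S]/(Km+[S]) gives [S] = Km·v/(Vmax − v).
[S] = 0.32 × 3.2 / (4.2 − 3.2) = 1.024/1.000 = 1.02 nM.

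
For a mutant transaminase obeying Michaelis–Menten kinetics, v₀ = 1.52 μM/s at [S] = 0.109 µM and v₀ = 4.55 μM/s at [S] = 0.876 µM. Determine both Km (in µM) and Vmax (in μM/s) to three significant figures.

Km = 0.346 µM; Vmax = 6.35 μM/s

From v = Vmax[S]/(Km+[S]), each point gives Vmax = v(Km+[S])/[S].
Equating: 1.52(Km+0.109)/0.109 = 4.55(Km+0.876)/0.876.
13.94·Km + 1.52 = 5.194·Km + 4.55, so (13.94 − 5.194)·Km = 4.55 − 1.52.
Km = 3.030/8.751 = 0.346 µM; then Vmax = 1.52(0.346+0.109)/0.109 = 6.35 μM/s.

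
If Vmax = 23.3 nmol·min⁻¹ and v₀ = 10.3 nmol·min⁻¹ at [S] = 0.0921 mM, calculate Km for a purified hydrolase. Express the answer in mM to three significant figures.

0.116 mM

v/Vmax = 10.3/23.3 = 0.4421 = [S]/(Km+[S]).
So Km + [S] = [S]/0.4421 = 0.2083 mM, giving Km = 0.2083 − 0.0921 = 0.116 mM.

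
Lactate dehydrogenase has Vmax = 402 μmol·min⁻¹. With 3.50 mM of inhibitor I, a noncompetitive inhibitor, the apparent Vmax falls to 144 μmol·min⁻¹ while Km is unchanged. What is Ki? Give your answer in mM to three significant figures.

1.95 mM

Noncompetitive: Vmax,app = Vmax/α with α = 1 + [I]/Ki.
α = Vmax/Vmax,app = 402/144 = 2.792.
Since α = 1 + [I]/Ki, [I]/Ki = 2.792 − 1 = 1.792 and Ki = 3.50/1.792 = 1.95 mM.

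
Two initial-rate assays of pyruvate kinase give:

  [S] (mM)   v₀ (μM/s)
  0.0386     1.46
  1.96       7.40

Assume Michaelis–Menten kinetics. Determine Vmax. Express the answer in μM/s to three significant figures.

From v = Vmax[S]/(Km+[S]), each point gives Vmax = v(Km+[S])/[S].
Equating: 1.46(Km+0.0386)/0.0386 = 7.40(Km+1.96)/1.96.
37.82·Km + 1.46 = 3.776·Km + 7.40, so (37.82 − 3.776)·Km = 7.40 − 1.46.
Km = 5.940/34.05 = 0.174 mM; then Vmax = 1.46(0.174+0.0386)/0.0386 = 8.06 μM/s.

8.06 μM/s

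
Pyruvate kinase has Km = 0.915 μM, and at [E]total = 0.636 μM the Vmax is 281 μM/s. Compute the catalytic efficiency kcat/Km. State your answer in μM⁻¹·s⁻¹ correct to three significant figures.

483 μM⁻¹·s⁻¹

kcat = Vmax/[E]total = 281/0.636 = 442 s⁻¹.
kcat/Km = 442/0.915 = 483 μM⁻¹·s⁻¹.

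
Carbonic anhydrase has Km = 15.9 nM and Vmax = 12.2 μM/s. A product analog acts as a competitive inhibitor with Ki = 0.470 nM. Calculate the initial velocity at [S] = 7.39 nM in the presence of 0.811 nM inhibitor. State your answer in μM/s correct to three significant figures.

With α = 1 + [I]/Ki = 1 + 0.811/0.470 = 2.726, the competitive rate law is v = Vmax[S] / (αKm + [S]).
v = 12.2×7.39 / (2.726×15.9 + 7.39) = 90.16/50.73 = 1.78 μM/s.

1.78 μM/s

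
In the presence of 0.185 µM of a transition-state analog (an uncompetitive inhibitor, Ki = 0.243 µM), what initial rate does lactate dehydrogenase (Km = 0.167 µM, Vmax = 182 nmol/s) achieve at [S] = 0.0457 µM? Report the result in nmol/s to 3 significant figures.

33.6 nmol/s

With α = 1 + [I]/Ki = 1 + 0.185/0.243 = 1.761, the uncompetitive rate law is v = (Vmax/α)·[S] / (Km/α + [S]).
v = (182/1.761)×0.0457 / (0.167/1.761 + 0.0457) = 4.722/0.1405 = 33.6 nmol/s.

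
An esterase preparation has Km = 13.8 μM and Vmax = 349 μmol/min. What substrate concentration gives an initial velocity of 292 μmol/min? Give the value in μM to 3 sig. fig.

The required fractional saturation is v/Vmax = 292/349 = 0.8367.
Then [S]/(Km+[S]) = 0.8367 ⇒ [S] = 13.8 × 0.8367/(1 − 0.8367) = 70.7 μM.

70.7 μM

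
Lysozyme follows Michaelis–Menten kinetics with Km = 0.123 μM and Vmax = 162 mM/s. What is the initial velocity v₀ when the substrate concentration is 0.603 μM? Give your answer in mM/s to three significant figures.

[S]/(Km+[S]) = 0.603/0.7260 = 0.8306, the fractional saturation.
v = 0.8306 × Vmax = 0.8306 × 162 = 135 mM/s.

135 mM/s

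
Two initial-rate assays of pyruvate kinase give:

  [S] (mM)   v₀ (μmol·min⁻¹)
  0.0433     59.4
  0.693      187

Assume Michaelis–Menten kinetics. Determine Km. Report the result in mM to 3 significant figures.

0.116 mM

From v = Vmax[S]/(Km+[S]), each point gives Vmax = v(Km+[S])/[S].
Equating: 59.4(Km+0.0433)/0.0433 = 187(Km+0.693)/0.693.
1372·Km + 59.4 = 269.8·Km + 187, so (1372 − 269.8)·Km = 187 − 59.4.
Km = 127.6/1102 = 0.116 mM; then Vmax = 59.4(0.116+0.0433)/0.0433 = 218 μmol·min⁻¹.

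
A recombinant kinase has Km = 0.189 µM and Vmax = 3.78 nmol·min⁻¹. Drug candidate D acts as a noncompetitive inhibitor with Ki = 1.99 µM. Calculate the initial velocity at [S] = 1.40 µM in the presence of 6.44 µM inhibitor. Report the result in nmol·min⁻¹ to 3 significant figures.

With α = 1 + [I]/Ki = 1 + 6.44/1.99 = 4.236, the noncompetitive rate law is v = (Vmax/α)·[S] / (Km + [S]).
v = (3.78/4.236)×1.40 / (0.189 + 1.40) = 1.249/1.589 = 0.786 nmol·min⁻¹.

0.786 nmol·min⁻¹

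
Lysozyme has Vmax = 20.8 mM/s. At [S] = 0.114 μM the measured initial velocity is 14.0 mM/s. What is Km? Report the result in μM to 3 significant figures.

v/Vmax = 14.0/20.8 = 0.6731 = [S]/(Km+[S]).
So Km + [S] = [S]/0.6731 = 0.1694 μM, giving Km = 0.1694 − 0.114 = 0.0554 μM.

0.0554 μM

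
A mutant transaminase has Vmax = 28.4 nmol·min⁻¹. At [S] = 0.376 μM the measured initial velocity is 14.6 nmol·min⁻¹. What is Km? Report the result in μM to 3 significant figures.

0.355 μM

From v = Vmax[S]/(Km+[S]), Km = [S](Vmax − v)/v.
Km = 0.376 × (28.4 − 14.6) / 14.6 = 5.189/14.6 = 0.355 μM.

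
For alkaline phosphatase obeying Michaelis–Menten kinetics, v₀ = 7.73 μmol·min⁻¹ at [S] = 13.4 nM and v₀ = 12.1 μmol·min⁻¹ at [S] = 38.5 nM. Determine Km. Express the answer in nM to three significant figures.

16.6 nM

In reciprocal form, 1/v = (Km/Vmax)·(1/[S]) + 1/Vmax. The two points give (1/[S], 1/v) = (0.07463, 0.1294) and (0.02597, 0.08264).
Slope = (0.1294 − 0.08264)/(0.07463 − 0.02597) = 0.9603; intercept = 0.1294 − 0.9603×0.07463 = 0.05770.
Vmax = 1/intercept = 17.3 μmol·min⁻¹; Km = slope × Vmax = 0.9603 × 17.3 = 16.6 nM.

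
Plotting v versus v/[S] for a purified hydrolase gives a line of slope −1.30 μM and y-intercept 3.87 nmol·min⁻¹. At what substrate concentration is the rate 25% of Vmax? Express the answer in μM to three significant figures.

The Eadie–Hofstee slope gives Km = 1.30 μM (slope = −Km).
v/Vmax = [S]/(Km+[S]) = 0.25 ⇒ [S] = Km·0.25/(1−0.25) = 1.30 × 0.3333 = 0.433 μM.

0.433 μM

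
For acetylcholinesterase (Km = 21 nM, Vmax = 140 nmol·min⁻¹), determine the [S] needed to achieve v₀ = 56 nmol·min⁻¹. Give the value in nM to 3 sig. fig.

14.0 nM

Rearranging v = Vmax[S]/(Km+[S]) gives [S] = Km·v/(Vmax − v).
[S] = 21 × 56 / (140 − 56) = 1176/84.00 = 14.0 nM.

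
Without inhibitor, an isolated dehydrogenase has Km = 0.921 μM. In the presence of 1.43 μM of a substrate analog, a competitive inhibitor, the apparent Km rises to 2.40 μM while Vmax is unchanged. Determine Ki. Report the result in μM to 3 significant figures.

0.890 μM

Competitive: Km,app = α·Km with α = 1 + [I]/Ki.
α = Km,app/Km = 2.40/0.921 = 2.606.
Ki = [I]/(α − 1) = 1.43/1.606 = 0.890 μM.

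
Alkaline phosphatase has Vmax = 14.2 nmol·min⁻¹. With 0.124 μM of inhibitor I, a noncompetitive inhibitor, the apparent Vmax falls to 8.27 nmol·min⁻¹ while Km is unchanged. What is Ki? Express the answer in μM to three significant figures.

Noncompetitive: Vmax,app = Vmax/α with α = 1 + [I]/Ki.
α = Vmax/Vmax,app = 14.2/8.27 = 1.717.
Ki = [I]/(α − 1) = 0.124/0.7170 = 0.173 μM.

0.173 μM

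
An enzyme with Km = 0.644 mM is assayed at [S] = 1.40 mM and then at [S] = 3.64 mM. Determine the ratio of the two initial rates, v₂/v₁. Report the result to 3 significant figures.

1.24

Since Vmax cancels, v₂/v₁ = [S]₂(Km+[S]₁) / [S]₁(Km+[S]₂).
= 3.64×(0.644+1.40) / (1.40×(0.644+3.64)) = 7.440/5.998 = 1.24.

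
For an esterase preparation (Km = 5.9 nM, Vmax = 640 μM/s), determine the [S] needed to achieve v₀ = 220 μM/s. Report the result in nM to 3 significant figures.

The required fractional saturation is v/Vmax = 220/640 = 0.3438.
Then [S]/(Km+[S]) = 0.3438 ⇒ [S] = 5.9 × 0.3438/(1 − 0.3438) = 3.09 nM.

3.09 nM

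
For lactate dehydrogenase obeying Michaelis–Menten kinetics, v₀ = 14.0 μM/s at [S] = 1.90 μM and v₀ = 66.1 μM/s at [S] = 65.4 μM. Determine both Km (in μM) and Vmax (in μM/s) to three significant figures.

Km = 8.19 μM; Vmax = 74.4 μM/s

From v = Vmax[S]/(Km+[S]), each point gives Vmax = v(Km+[S])/[S].
Equating: 14.0(Km+1.90)/1.90 = 66.1(Km+65.4)/65.4.
7.368·Km + 14.0 = 1.011·Km + 66.1, so (7.368 − 1.011)·Km = 66.1 − 14.0.
Km = 52.10/6.358 = 8.19 μM; then Vmax = 14.0(8.19+1.90)/1.90 = 74.4 μM/s.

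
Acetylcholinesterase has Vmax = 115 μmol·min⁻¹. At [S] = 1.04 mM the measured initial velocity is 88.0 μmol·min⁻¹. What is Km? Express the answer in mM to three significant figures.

From v = Vmax[S]/(Km+[S]), Km = [S](Vmax − v)/v.
Km = 1.04 × (115 − 88.0) / 88.0 = 28.08/88.0 = 0.319 mM.

0.319 mM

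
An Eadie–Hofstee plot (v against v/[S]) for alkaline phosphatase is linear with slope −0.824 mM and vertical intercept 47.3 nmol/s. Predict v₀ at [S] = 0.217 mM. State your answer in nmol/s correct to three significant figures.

9.86 nmol/s

In the Eadie–Hofstee form v = Vmax − Km·(v/[S]), the slope is −Km and the intercept is Vmax, so Km = 0.824 mM and Vmax = 47.3 nmol/s.
v = 47.3 × 0.217/(0.824 + 0.217) = 9.86 nmol/s.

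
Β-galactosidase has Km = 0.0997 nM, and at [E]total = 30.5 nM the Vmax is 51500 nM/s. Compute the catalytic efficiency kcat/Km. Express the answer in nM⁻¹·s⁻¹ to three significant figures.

kcat = Vmax/[E]total = 51500/30.5 = 1690 s⁻¹.
kcat/Km = 1690/0.0997 = 16900 nM⁻¹·s⁻¹.

16900 nM⁻¹·s⁻¹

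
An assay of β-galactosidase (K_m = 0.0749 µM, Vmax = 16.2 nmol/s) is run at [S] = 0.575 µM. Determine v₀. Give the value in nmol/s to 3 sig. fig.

14.3 nmol/s

[S]/(Km+[S]) = 0.575/0.6499 = 0.8848, the fractional saturation.
v = 0.8848 × Vmax = 0.8848 × 16.2 = 14.3 nmol/s.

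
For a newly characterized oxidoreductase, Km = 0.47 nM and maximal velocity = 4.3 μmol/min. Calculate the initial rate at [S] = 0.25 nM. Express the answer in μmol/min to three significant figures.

[S]/(Km+[S]) = 0.25/0.7200 = 0.3472, the fractional saturation.
v = 0.3472 × Vmax = 0.3472 × 4.3 = 1.49 μmol/min.

1.49 μmol/min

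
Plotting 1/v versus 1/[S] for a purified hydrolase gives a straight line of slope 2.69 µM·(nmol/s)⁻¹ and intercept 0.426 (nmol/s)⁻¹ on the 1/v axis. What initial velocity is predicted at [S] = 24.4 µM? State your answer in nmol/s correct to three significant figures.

The y-intercept is 1/Vmax, so Vmax = 1/0.426 = 2.35 nmol/s.
The slope is Km/Vmax, so Km = 2.69 × 2.35 = 6.31 µM.
Then v = 2.35 × 24.4/(6.31 + 24.4) = 1.86 nmol/s.

1.86 nmol/s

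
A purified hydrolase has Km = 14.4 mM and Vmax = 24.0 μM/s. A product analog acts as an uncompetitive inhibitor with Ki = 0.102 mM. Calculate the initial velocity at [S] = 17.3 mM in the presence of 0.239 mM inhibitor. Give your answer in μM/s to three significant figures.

α = 1 + [I]/Ki = 1 + 0.239/0.102 = 3.343.
For an uncompetitive inhibitor, both parameters are divided by α, giving Vmax/α and Km/α: Km,app = 4.31 mM, Vmax,app = 7.18 μM/s.
v = Vmax,app·[S]/(Km,app + [S]) = 7.18 × 17.3/(4.31 + 17.3) = 5.75 μM/s.

5.75 μM/s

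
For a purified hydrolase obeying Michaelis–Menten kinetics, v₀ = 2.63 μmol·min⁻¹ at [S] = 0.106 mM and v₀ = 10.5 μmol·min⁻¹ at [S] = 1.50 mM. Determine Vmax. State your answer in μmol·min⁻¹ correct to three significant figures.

13.6 μmol·min⁻¹

In reciprocal form, 1/v = (Km/Vmax)·(1/[S]) + 1/Vmax. The two points give (1/[S], 1/v) = (9.434, 0.3802) and (0.6667, 0.09524).
Slope = (0.3802 − 0.09524)/(9.434 − 0.6667) = 0.03251; intercept = 0.3802 − 0.03251×9.434 = 0.07357.
Vmax = 1/intercept = 13.6 μmol·min⁻¹; Km = slope × Vmax = 0.03251 × 13.6 = 0.442 mM.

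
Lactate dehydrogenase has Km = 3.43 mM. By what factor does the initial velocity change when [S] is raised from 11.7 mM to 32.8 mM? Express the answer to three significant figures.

1.17

The fractional saturations are [S]/(Km+[S]) = 11.7/15.13 = 0.7733 and 32.8/36.23 = 0.9053.
v₂/v₁ is just their ratio: 0.9053/0.7733 = 1.17.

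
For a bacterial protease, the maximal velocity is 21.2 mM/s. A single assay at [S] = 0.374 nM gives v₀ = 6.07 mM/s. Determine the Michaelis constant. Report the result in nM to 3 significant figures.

0.932 nM

v/Vmax = 6.07/21.2 = 0.2863 = [S]/(Km+[S]).
So Km + [S] = [S]/0.2863 = 1.306 nM, giving Km = 1.306 − 0.374 = 0.932 nM.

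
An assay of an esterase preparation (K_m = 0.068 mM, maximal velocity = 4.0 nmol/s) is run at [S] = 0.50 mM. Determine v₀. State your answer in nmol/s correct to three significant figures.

[S]/(Km+[S]) = 0.50/0.5680 = 0.8803, the fractional saturation.
v = 0.8803 × Vmax = 0.8803 × 4.0 = 3.52 nmol/s.

3.52 nmol/s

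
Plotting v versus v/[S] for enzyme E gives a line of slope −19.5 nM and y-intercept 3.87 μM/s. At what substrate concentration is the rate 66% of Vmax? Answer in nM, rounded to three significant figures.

37.9 nM

The Eadie–Hofstee slope gives Km = 19.5 nM (slope = −Km).
v/Vmax = [S]/(Km+[S]) = 0.66 ⇒ [S] = Km·0.66/(1−0.66) = 19.5 × 1.941 = 37.9 nM.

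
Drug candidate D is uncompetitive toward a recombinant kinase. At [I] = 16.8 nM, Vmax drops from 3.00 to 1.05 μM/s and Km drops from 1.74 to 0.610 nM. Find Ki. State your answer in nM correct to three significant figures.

Uncompetitive: Vmax,app = Vmax/α (and Km,app = Km/α) with α = 1 + [I]/Ki.
α = Vmax/Vmax,app = 3.00/1.05 = 2.857.
Since α = 1 + [I]/Ki, [I]/Ki = 2.857 − 1 = 1.857 and Ki = 16.8/1.857 = 9.05 nM.

9.05 nM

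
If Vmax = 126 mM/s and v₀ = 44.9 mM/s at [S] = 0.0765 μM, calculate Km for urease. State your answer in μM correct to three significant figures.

v/Vmax = 44.9/126 = 0.3563 = [S]/(Km+[S]).
So Km + [S] = [S]/0.3563 = 0.2147 μM, giving Km = 0.2147 − 0.0765 = 0.138 μM.

0.138 μM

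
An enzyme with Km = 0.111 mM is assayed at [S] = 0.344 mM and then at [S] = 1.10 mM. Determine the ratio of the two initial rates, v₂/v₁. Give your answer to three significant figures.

The fractional saturations are [S]/(Km+[S]) = 0.344/0.4550 = 0.7560 and 1.10/1.211 = 0.9083.
v₂/v₁ is just their ratio: 0.9083/0.7560 = 1.20.

1.20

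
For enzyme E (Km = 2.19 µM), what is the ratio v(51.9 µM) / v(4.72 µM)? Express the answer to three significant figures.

The fractional saturations are [S]/(Km+[S]) = 4.72/6.910 = 0.6831 and 51.9/54.09 = 0.9595.
v₂/v₁ is just their ratio: 0.9595/0.6831 = 1.40.

1.40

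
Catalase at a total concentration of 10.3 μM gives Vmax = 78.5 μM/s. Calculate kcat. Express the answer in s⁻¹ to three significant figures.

kcat = Vmax/[E]total = 78.5 μM/s / 10.3 μM = 7.62 s⁻¹.

7.62 s⁻¹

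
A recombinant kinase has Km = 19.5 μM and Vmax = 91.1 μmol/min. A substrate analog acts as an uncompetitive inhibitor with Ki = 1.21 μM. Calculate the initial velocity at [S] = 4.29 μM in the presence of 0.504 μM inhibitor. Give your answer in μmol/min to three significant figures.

With α = 1 + [I]/Ki = 1 + 0.504/1.21 = 1.417, the uncompetitive rate law is v = (Vmax/α)·[S] / (Km/α + [S]).
v = (91.1/1.417)×4.29 / (19.5/1.417 + 4.29) = 275.9/18.06 = 15.3 μmol/min.

15.3 μmol/min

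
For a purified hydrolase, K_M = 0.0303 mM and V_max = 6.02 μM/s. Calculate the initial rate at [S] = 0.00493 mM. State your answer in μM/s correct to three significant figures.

[S]/(Km+[S]) = 0.00493/0.03523 = 0.1399, the fractional saturation.
v = 0.1399 × Vmax = 0.1399 × 6.02 = 0.842 μM/s.

0.842 μM/s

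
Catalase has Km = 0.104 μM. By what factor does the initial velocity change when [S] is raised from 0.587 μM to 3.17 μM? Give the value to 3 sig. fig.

1.14

Since Vmax cancels, v₂/v₁ = [S]₂(Km+[S]₁) / [S]₁(Km+[S]₂).
= 3.17×(0.104+0.587) / (0.587×(0.104+3.17)) = 2.190/1.922 = 1.14.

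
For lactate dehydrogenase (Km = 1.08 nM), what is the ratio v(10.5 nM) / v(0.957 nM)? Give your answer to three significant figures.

Since Vmax cancels, v₂/v₁ = [S]₂(Km+[S]₁) / [S]₁(Km+[S]₂).
= 10.5×(1.08+0.957) / (0.957×(1.08+10.5)) = 21.39/11.08 = 1.93.

1.93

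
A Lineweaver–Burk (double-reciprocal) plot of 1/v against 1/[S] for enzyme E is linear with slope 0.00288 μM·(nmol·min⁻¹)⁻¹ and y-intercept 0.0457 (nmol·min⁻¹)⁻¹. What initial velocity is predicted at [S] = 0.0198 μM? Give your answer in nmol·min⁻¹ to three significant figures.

5.23 nmol·min⁻¹

The y-intercept is 1/Vmax, so Vmax = 1/0.0457 = 21.9 nmol·min⁻¹.
The slope is Km/Vmax, so Km = 0.00288 × 21.9 = 0.0630 μM.
Then v = 21.9 × 0.0198/(0.0630 + 0.0198) = 5.23 nmol·min⁻¹.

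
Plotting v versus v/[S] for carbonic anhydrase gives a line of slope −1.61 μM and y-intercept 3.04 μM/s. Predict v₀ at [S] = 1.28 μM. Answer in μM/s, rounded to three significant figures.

In the Eadie–Hofstee form v = Vmax − Km·(v/[S]), the slope is −Km and the intercept is Vmax, so Km = 1.61 μM and Vmax = 3.04 μM/s.
v = 3.04 × 1.28/(1.61 + 1.28) = 1.35 μM/s.

1.35 μM/s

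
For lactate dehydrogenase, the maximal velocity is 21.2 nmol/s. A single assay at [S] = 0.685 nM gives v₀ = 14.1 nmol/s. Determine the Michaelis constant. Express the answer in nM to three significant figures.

0.345 nM

From v = Vmax[S]/(Km+[S]), Km = [S](Vmax − v)/v.
Km = 0.685 × (21.2 − 14.1) / 14.1 = 4.864/14.1 = 0.345 nM.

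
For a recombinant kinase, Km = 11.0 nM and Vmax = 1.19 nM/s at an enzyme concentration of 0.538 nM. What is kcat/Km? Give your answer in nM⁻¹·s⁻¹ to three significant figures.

kcat = Vmax/[E]total = 1.19/0.538 = 2.21 s⁻¹.
kcat/Km = 2.21/11.0 = 0.201 nM⁻¹·s⁻¹.

0.201 nM⁻¹·s⁻¹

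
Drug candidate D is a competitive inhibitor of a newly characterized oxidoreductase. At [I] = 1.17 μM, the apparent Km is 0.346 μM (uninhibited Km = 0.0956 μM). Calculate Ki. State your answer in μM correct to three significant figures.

0.447 μM

Competitive: Km,app = α·Km with α = 1 + [I]/Ki.
α = Km,app/Km = 0.346/0.0956 = 3.619.
Since α = 1 + [I]/Ki, [I]/Ki = 3.619 − 1 = 2.619 and Ki = 1.17/2.619 = 0.447 μM.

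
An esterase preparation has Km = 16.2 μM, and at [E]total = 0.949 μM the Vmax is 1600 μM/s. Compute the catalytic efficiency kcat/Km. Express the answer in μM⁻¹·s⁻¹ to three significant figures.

104 μM⁻¹·s⁻¹

kcat = Vmax/[E]total = 1600/0.949 = 1690 s⁻¹.
kcat/Km = 1690/16.2 = 104 μM⁻¹·s⁻¹.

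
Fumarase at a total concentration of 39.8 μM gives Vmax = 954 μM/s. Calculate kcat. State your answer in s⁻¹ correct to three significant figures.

kcat = Vmax/[E]total = 954 μM/s / 39.8 μM = 24.0 s⁻¹.

24.0 s⁻¹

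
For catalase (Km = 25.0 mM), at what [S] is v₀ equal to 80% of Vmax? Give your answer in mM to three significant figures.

100 mM

v/Vmax = [S]/(Km+[S]) = 0.8, so [S] = Km·0.8/(1 − 0.8) = 25.0 × 4.000.
[S] = 100 mM.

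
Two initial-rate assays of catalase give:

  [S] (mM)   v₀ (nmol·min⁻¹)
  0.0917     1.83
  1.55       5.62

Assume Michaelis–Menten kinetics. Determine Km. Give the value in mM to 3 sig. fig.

In reciprocal form, 1/v = (Km/Vmax)·(1/[S]) + 1/Vmax. The two points give (1/[S], 1/v) = (10.91, 0.5464) and (0.6452, 0.1779).
Slope = (0.5464 − 0.1779)/(10.91 − 0.6452) = 0.03592; intercept = 0.5464 − 0.03592×10.91 = 0.1548.
Vmax = 1/intercept = 6.46 nmol·min⁻¹; Km = slope × Vmax = 0.03592 × 6.46 = 0.232 mM.

0.232 mM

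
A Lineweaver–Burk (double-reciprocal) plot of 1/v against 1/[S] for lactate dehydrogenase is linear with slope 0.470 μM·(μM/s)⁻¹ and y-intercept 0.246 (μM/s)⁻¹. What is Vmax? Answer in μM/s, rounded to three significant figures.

4.07 μM/s

The y-intercept of a Lineweaver–Burk plot equals 1/Vmax, so Vmax = 1/0.246 = 4.07 μM/s.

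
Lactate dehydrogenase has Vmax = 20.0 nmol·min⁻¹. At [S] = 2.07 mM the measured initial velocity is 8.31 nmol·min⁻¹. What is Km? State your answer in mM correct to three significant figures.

v/Vmax = 8.31/20.0 = 0.4155 = [S]/(Km+[S]).
So Km + [S] = [S]/0.4155 = 4.982 mM, giving Km = 4.982 − 2.07 = 2.91 mM.

2.91 mM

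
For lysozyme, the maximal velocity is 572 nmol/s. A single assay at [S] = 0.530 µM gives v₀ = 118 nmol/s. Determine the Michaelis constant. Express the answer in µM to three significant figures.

v/Vmax = 118/572 = 0.2063 = [S]/(Km+[S]).
So Km + [S] = [S]/0.2063 = 2.569 µM, giving Km = 2.569 − 0.530 = 2.04 µM.

2.04 µM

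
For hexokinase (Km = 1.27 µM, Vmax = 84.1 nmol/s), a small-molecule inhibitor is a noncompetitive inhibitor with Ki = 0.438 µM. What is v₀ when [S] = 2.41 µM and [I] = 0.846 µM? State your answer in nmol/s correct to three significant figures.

α = 1 + [I]/Ki = 1 + 0.846/0.438 = 2.932.
For a noncompetitive inhibitor, Vmax is reduced to Vmax/α while Km is unchanged: Km,app = 1.27 µM, Vmax,app = 28.7 nmol/s.
v = Vmax,app·[S]/(Km,app + [S]) = 28.7 × 2.41/(1.27 + 2.41) = 18.8 nmol/s.

18.8 nmol/s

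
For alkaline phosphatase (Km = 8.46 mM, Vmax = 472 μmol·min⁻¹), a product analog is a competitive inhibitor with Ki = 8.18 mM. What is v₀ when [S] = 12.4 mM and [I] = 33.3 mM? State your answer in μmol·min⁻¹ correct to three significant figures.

α = 1 + [I]/Ki = 1 + 33.3/8.18 = 5.071.
For a competitive inhibitor, Vmax is unchanged and the apparent Km becomes α·Km: Km,app = 42.9 mM, Vmax,app = 472 μmol·min⁻¹.
v = Vmax,app·[S]/(Km,app + [S]) = 472 × 12.4/(42.9 + 12.4) = 106 μmol·min⁻¹.

106 μmol·min⁻¹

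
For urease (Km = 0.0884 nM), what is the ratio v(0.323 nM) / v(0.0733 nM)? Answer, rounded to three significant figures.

The fractional saturations are [S]/(Km+[S]) = 0.0733/0.1617 = 0.4533 and 0.323/0.4114 = 0.7851.
v₂/v₁ is just their ratio: 0.7851/0.4533 = 1.73.

1.73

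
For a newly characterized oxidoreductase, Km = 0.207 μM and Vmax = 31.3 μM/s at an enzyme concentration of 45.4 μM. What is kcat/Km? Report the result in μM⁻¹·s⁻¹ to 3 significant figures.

3.33 μM⁻¹·s⁻¹

kcat = Vmax/[E]total = 31.3/45.4 = 0.689 s⁻¹.
kcat/Km = 0.689/0.207 = 3.33 μM⁻¹·s⁻¹.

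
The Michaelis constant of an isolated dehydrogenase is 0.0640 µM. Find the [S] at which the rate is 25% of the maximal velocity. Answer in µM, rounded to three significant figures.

0.0213 µM

v/Vmax = [S]/(Km+[S]) = 0.25, so [S] = Km·0.25/(1 − 0.25) = 0.0640 × 0.3333.
[S] = 0.0213 µM.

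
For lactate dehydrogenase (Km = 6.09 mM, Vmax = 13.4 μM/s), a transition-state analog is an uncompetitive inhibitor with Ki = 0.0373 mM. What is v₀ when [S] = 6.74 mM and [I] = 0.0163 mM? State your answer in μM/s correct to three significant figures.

5.73 μM/s

With α = 1 + [I]/Ki = 1 + 0.0163/0.0373 = 1.437, the uncompetitive rate law is v = (Vmax/α)·[S] / (Km/α + [S]).
v = (13.4/1.437)×6.74 / (6.09/1.437 + 6.74) = 62.85/10.98 = 5.73 μM/s.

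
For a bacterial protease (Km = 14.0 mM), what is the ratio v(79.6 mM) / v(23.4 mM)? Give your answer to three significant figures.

1.36

The fractional saturations are [S]/(Km+[S]) = 23.4/37.40 = 0.6257 and 79.6/93.60 = 0.8504.
v₂/v₁ is just their ratio: 0.8504/0.6257 = 1.36.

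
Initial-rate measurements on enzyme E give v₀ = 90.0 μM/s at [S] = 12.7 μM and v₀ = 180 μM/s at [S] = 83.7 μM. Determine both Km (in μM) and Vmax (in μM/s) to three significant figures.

In reciprocal form, 1/v = (Km/Vmax)·(1/[S]) + 1/Vmax. The two points give (1/[S], 1/v) = (0.07874, 0.01111) and (0.01195, 0.005556).
Slope = (0.01111 − 0.005556)/(0.07874 − 0.01195) = 0.08318; intercept = 0.01111 − 0.08318×0.07874 = 0.004562.
Vmax = 1/intercept = 219 μM/s; Km = slope × Vmax = 0.08318 × 219 = 18.2 μM.

Km = 18.2 μM; Vmax = 219 μM/s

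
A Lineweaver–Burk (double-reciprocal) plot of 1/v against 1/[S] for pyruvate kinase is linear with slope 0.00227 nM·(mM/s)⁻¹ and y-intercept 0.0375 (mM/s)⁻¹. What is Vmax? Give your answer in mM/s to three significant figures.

26.7 mM/s

The y-intercept of a Lineweaver–Burk plot equals 1/Vmax, so Vmax = 1/0.0375 = 26.7 mM/s.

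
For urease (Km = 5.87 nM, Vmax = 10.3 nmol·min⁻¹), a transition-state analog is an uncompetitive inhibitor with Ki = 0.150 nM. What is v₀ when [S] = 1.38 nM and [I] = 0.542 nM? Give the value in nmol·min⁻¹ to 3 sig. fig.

1.16 nmol·min⁻¹

With α = 1 + [I]/Ki = 1 + 0.542/0.150 = 4.613, the uncompetitive rate law is v = (Vmax/α)·[S] / (Km/α + [S]).
v = (10.3/4.613)×1.38 / (5.87/4.613 + 1.38) = 3.081/2.652 = 1.16 nmol·min⁻¹.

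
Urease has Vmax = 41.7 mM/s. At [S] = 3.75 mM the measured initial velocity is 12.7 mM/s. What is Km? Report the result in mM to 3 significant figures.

8.56 mM

v/Vmax = 12.7/41.7 = 0.3046 = [S]/(Km+[S]).
So Km + [S] = [S]/0.3046 = 12.31 mM, giving Km = 12.31 − 3.75 = 8.56 mM.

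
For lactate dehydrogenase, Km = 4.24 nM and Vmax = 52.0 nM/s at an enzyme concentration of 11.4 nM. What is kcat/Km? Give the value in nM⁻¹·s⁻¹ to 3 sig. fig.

1.08 nM⁻¹·s⁻¹

kcat = Vmax/[E]total = 52.0/11.4 = 4.56 s⁻¹.
kcat/Km = 4.56/4.24 = 1.08 nM⁻¹·s⁻¹.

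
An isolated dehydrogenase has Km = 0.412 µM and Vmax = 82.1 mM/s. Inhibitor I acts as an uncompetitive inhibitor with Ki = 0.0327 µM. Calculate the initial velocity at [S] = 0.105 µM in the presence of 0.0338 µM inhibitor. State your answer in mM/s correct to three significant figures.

13.8 mM/s

With α = 1 + [I]/Ki = 1 + 0.0338/0.0327 = 2.034, the uncompetitive rate law is v = (Vmax/α)·[S] / (Km/α + [S]).
v = (82.1/2.034)×0.105 / (0.412/2.034 + 0.105) = 4.239/0.3076 = 13.8 mM/s.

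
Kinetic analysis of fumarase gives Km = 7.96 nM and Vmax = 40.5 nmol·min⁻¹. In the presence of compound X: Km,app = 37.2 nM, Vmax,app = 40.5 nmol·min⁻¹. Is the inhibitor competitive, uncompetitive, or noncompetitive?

competitive

Km increases (7.96 → 37.2 nM) while Vmax is unchanged — the hallmark of competitive inhibition.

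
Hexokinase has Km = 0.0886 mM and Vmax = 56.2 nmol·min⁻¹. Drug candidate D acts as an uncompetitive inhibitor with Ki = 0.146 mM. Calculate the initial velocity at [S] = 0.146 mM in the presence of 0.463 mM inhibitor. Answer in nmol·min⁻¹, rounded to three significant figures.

11.8 nmol·min⁻¹

With α = 1 + [I]/Ki = 1 + 0.463/0.146 = 4.171, the uncompetitive rate law is v = (Vmax/α)·[S] / (Km/α + [S]).
v = (56.2/4.171)×0.146 / (0.0886/4.171 + 0.146) = 1.967/0.1672 = 11.8 nmol·min⁻¹.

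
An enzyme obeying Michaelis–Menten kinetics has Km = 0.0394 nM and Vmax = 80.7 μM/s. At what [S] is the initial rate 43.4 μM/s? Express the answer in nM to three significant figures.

The required fractional saturation is v/Vmax = 43.4/80.7 = 0.5378.
Then [S]/(Km+[S]) = 0.5378 ⇒ [S] = 0.0394 × 0.5378/(1 − 0.5378) = 0.0458 nM.

0.0458 nM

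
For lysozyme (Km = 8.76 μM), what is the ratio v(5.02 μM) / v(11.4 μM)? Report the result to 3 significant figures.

0.644

The fractional saturations are [S]/(Km+[S]) = 11.4/20.16 = 0.5655 and 5.02/13.78 = 0.3643.
v₂/v₁ is just their ratio: 0.3643/0.5655 = 0.644.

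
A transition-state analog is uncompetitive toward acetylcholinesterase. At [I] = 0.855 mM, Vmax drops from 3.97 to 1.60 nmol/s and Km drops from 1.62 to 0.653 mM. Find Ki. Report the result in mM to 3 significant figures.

Uncompetitive: Vmax,app = Vmax/α (and Km,app = Km/α) with α = 1 + [I]/Ki.
α = Vmax/Vmax,app = 3.97/1.60 = 2.481.
Since α = 1 + [I]/Ki, [I]/Ki = 2.481 − 1 = 1.481 and Ki = 0.855/1.481 = 0.577 mM.

0.577 mM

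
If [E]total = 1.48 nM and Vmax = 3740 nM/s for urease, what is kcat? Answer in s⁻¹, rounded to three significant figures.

kcat = Vmax/[E]total = 3740 nM/s / 1.48 nM = 2530 s⁻¹.

2530 s⁻¹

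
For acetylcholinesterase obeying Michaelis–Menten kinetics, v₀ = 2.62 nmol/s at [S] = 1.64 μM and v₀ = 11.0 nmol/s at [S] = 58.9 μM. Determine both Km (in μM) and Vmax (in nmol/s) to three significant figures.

From v = Vmax[S]/(Km+[S]), each point gives Vmax = v(Km+[S])/[S].
Equating: 2.62(Km+1.64)/1.64 = 11.0(Km+58.9)/58.9.
1.598·Km + 2.62 = 0.1868·Km + 11.0, so (1.598 − 0.1868)·Km = 11.0 − 2.62.
Km = 8.380/1.411 = 5.94 μM; then Vmax = 2.62(5.94+1.64)/1.64 = 12.1 nmol/s.

Km = 5.94 μM; Vmax = 12.1 nmol/s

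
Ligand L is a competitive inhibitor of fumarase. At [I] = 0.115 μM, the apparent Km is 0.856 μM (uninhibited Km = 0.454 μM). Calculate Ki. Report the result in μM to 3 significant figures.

0.130 μM

Competitive: Km,app = α·Km with α = 1 + [I]/Ki.
α = Km,app/Km = 0.856/0.454 = 1.885.
Ki = [I]/(α − 1) = 0.115/0.8855 = 0.130 μM.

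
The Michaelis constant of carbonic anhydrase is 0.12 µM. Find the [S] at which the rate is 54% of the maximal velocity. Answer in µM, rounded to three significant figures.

0.141 µM

v/Vmax = [S]/(Km+[S]) = 0.54, so [S] = Km·0.54/(1 − 0.54) = 0.12 × 1.174.
[S] = 0.141 µM.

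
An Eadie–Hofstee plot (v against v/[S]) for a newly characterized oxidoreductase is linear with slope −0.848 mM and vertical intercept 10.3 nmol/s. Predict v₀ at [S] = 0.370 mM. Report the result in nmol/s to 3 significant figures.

3.13 nmol/s

In the Eadie–Hofstee form v = Vmax − Km·(v/[S]), the slope is −Km and the intercept is Vmax, so Km = 0.848 mM and Vmax = 10.3 nmol/s.
v = 10.3 × 0.370/(0.848 + 0.370) = 3.13 nmol/s.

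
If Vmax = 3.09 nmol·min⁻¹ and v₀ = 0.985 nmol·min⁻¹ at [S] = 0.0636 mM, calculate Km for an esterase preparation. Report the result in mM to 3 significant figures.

From v = Vmax[S]/(Km+[S]), Km = [S](Vmax − v)/v.
Km = 0.0636 × (3.09 − 0.985) / 0.985 = 0.1339/0.985 = 0.136 mM.

0.136 mM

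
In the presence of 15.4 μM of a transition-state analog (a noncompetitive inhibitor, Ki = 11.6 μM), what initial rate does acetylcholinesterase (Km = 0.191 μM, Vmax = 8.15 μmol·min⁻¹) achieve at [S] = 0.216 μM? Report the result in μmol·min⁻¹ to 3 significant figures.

1.86 μmol·min⁻¹

α = 1 + [I]/Ki = 1 + 15.4/11.6 = 2.328.
For a noncompetitive inhibitor, Vmax is reduced to Vmax/α while Km is unchanged: Km,app = 0.191 μM, Vmax,app = 3.50 μmol·min⁻¹.
v = Vmax,app·[S]/(Km,app + [S]) = 3.50 × 0.216/(0.191 + 0.216) = 1.86 μmol·min⁻¹.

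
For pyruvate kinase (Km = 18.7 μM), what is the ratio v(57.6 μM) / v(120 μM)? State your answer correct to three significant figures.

Since Vmax cancels, v₂/v₁ = [S]₂(Km+[S]₁) / [S]₁(Km+[S]₂).
= 57.6×(18.7+120) / (120×(18.7+57.6)) = 7989/9156 = 0.873.

0.873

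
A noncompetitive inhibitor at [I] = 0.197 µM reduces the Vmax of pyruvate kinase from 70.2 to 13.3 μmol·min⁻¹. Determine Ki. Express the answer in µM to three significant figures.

0.0460 µM

Noncompetitive: Vmax,app = Vmax/α with α = 1 + [I]/Ki.
α = Vmax/Vmax,app = 70.2/13.3 = 5.278.
Ki = [I]/(α − 1) = 0.197/4.278 = 0.0460 µM.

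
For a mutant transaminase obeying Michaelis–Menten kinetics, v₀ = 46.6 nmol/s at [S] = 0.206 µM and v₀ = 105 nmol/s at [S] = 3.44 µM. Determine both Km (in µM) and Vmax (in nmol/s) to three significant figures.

In reciprocal form, 1/v = (Km/Vmax)·(1/[S]) + 1/Vmax. The two points give (1/[S], 1/v) = (4.854, 0.02146) and (0.2907, 0.009524).
Slope = (0.02146 − 0.009524)/(4.854 − 0.2907) = 0.002615; intercept = 0.02146 − 0.002615×4.854 = 0.008764.
Vmax = 1/intercept = 114 nmol/s; Km = slope × Vmax = 0.002615 × 114 = 0.298 µM.

Km = 0.298 µM; Vmax = 114 nmol/s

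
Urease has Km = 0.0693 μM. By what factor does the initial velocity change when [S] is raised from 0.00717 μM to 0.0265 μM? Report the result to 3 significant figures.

The fractional saturations are [S]/(Km+[S]) = 0.00717/0.07647 = 0.09376 and 0.0265/0.09580 = 0.2766.
v₂/v₁ is just their ratio: 0.2766/0.09376 = 2.95.

2.95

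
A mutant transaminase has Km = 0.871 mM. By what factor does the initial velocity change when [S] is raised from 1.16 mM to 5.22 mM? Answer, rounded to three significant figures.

1.50

The fractional saturations are [S]/(Km+[S]) = 1.16/2.031 = 0.5711 and 5.22/6.091 = 0.8570.
v₂/v₁ is just their ratio: 0.8570/0.5711 = 1.50.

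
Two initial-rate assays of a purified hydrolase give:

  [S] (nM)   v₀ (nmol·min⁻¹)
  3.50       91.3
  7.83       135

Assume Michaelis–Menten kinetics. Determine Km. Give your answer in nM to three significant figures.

In reciprocal form, 1/v = (Km/Vmax)·(1/[S]) + 1/Vmax. The two points give (1/[S], 1/v) = (0.2857, 0.01095) and (0.1277, 0.007407).
Slope = (0.01095 − 0.007407)/(0.2857 − 0.1277) = 0.02244; intercept = 0.01095 − 0.02244×0.2857 = 0.004542.
Vmax = 1/intercept = 220 nmol·min⁻¹; Km = slope × Vmax = 0.02244 × 220 = 4.94 nM.

4.94 nM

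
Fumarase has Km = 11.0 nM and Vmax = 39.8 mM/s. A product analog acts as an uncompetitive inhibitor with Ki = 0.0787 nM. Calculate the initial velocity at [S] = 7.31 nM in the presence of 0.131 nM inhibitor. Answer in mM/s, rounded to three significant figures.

With α = 1 + [I]/Ki = 1 + 0.131/0.0787 = 2.665, the uncompetitive rate law is v = (Vmax/α)·[S] / (Km/α + [S]).
v = (39.8/2.665)×7.31 / (11.0/2.665 + 7.31) = 109.2/11.44 = 9.55 mM/s.

9.55 mM/s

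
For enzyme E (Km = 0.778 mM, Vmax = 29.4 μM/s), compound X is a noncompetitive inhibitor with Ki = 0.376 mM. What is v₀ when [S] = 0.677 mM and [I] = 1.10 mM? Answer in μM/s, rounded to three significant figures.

α = 1 + [I]/Ki = 1 + 1.10/0.376 = 3.926.
For a noncompetitive inhibitor, Vmax is reduced to Vmax/α while Km is unchanged: Km,app = 0.778 mM, Vmax,app = 7.49 μM/s.
v = Vmax,app·[S]/(Km,app + [S]) = 7.49 × 0.677/(0.778 + 0.677) = 3.48 μM/s.

3.48 μM/s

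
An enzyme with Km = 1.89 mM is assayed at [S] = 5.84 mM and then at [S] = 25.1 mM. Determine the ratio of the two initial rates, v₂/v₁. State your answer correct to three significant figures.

Since Vmax cancels, v₂/v₁ = [S]₂(Km+[S]₁) / [S]₁(Km+[S]₂).
= 25.1×(1.89+5.84) / (5.84×(1.89+25.1)) = 194.0/157.6 = 1.23.

1.23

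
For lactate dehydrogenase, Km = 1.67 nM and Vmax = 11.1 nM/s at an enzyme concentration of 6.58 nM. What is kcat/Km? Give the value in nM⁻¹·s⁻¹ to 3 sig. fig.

1.01 nM⁻¹·s⁻¹

kcat = Vmax/[E]total = 11.1/6.58 = 1.69 s⁻¹.
kcat/Km = 1.69/1.67 = 1.01 nM⁻¹·s⁻¹.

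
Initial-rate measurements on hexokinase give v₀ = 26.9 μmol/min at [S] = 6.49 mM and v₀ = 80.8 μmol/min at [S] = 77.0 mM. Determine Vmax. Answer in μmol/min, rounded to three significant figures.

In reciprocal form, 1/v = (Km/Vmax)·(1/[S]) + 1/Vmax. The two points give (1/[S], 1/v) = (0.1541, 0.03717) and (0.01299, 0.01238).
Slope = (0.03717 − 0.01238)/(0.1541 − 0.01299) = 0.1758; intercept = 0.03717 − 0.1758×0.1541 = 0.01009.
Vmax = 1/intercept = 99.1 μmol/min; Km = slope × Vmax = 0.1758 × 99.1 = 17.4 mM.

99.1 μmol/min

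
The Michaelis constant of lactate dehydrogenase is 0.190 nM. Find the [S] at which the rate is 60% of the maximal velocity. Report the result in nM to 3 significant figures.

0.285 nM

v/Vmax = [S]/(Km+[S]) = 0.6, so [S] = Km·0.6/(1 − 0.6) = 0.190 × 1.500.
[S] = 0.285 nM.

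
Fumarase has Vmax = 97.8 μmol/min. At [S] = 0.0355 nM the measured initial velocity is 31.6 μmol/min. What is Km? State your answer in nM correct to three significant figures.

From v = Vmax[S]/(Km+[S]), Km = [S](Vmax − v)/v.
Km = 0.0355 × (97.8 − 31.6) / 31.6 = 2.350/31.6 = 0.0744 nM.

0.0744 nM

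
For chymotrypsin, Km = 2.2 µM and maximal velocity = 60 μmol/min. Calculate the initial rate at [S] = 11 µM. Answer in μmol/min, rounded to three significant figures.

50.0 μmol/min

[S]/(Km+[S]) = 11/13.20 = 0.8333, the fractional saturation.
v = 0.8333 × Vmax = 0.8333 × 60 = 50.0 μmol/min.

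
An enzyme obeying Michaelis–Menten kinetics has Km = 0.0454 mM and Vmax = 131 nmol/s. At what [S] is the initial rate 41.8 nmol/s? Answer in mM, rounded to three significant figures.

0.0213 mM

The required fractional saturation is v/Vmax = 41.8/131 = 0.3191.
Then [S]/(Km+[S]) = 0.3191 ⇒ [S] = 0.0454 × 0.3191/(1 − 0.3191) = 0.0213 mM.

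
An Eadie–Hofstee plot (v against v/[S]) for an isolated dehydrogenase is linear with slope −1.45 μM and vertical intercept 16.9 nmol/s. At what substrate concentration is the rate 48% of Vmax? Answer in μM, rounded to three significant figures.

The Eadie–Hofstee slope gives Km = 1.45 μM (slope = −Km).
v/Vmax = [S]/(Km+[S]) = 0.48 ⇒ [S] = Km·0.48/(1−0.48) = 1.45 × 0.9231 = 1.34 μM.

1.34 μM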